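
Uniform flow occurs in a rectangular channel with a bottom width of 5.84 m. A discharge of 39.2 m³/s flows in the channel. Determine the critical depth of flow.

For a rectangular channel, critical depth y_c = (q²/g)^(1/3) where q = Q/b = 39.2/5.84 = 6.712 m²/s.
So y_c = (6.712²/9.81)^(1/3) = 1.66 m.

y_c = 1.66 m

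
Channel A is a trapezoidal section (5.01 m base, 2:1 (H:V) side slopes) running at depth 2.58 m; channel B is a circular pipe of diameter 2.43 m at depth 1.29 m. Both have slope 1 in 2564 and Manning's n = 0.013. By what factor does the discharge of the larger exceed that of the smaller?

Channel A: With bottom width b = 5.01 m and side slope z = 2: A = (b + zy)y = (5.01 + 2×2.58)×2.58 = 26.24 m²; P = b + 2y√(1+z²) = 5.01 + 2×2.58×2.236 = 16.55 m. Hydraulic radius R = A/P = 26.24/16.55 = 1.586 m. Q_A = (1/0.013)·26.24·1.586^(2/3)·√0.00039 = 54.2 m³/s.
Channel B: For a circular section of diameter D = 2.43 m at depth y = 1.29 m, the central angle is θ = 2 arccos(1 − 2y/D) = 3.265 rad. Then A = (D²/8)(θ − sin θ) = 2.501 m² and P = Dθ/2 = 3.967 m. Hydraulic radius R = A/P = 2.501/3.967 = 0.6304 m. Q_B = (1/0.013)·2.501·0.6304^(2/3)·√0.00039 = 2.793 m³/s.
The larger discharge is 54.2 m³/s and the smaller is 2.793 m³/s; the ratio is 19.4.

19.4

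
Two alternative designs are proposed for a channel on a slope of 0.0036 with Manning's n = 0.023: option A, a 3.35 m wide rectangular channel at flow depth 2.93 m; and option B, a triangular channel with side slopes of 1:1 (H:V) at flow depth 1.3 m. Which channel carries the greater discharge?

channel A

Channel A: Flow area A = b·y = 3.35 × 2.93 = 9.816 m². Wetted perimeter P = b + 2y = 3.35 + 2×2.93 = 9.21 m. Hydraulic radius R = A/P = 9.816/9.21 = 1.066 m. Q_A = (1/0.023)·9.816·1.066^(2/3)·√0.0036 = 26.72 m³/s.
Channel B: For a triangular section with side slope z = 1: A = zy² = 1×1.3² = 1.69 m²; P = 2y√(1+z²) = 2×1.3×1.414 = 3.677 m. Hydraulic radius R = A/P = 1.69/3.677 = 0.4596 m. Q_B = (1/0.023)·1.69·0.4596^(2/3)·√0.0036 = 2.626 m³/s.
Q_A = 26.72 m³/s vs Q_B = 2.626 m³/s, so channel A carries more.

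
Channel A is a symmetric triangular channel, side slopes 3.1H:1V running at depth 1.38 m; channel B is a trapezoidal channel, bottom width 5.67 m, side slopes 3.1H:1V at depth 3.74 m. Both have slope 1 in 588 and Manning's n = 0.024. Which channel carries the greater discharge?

channel B

Channel A: For a triangular section with side slope z = 3.1: A = zy² = 3.1×1.38² = 5.904 m²; P = 2y√(1+z²) = 2×1.38×3.257 = 8.99 m. Hydraulic radius R = A/P = 5.904/8.99 = 0.6567 m. Q_A = (1/0.024)·5.904·0.6567^(2/3)·√0.001701 = 7.664 m³/s.
Channel B: With bottom width b = 5.67 m and side slope z = 3.1: A = (b + zy)y = (5.67 + 3.1×3.74)×3.74 = 64.57 m²; P = b + 2y√(1+z²) = 5.67 + 2×3.74×3.257 = 30.03 m. Hydraulic radius R = A/P = 64.57/30.03 = 2.15 m. Q_B = (1/0.024)·64.57·2.15^(2/3)·√0.001701 = 184.8 m³/s.
Q_A = 7.664 m³/s vs Q_B = 184.8 m³/s, so channel B carries more.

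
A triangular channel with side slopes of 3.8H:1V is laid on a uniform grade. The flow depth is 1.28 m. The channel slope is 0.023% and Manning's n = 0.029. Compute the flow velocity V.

For a triangular section with side slope z = 3.8: A = zy² = 3.8×1.28² = 6.226 m²; P = 2y√(1+z²) = 2×1.28×3.929 = 10.06 m.
Hydraulic radius R = A/P = 6.226/10.06 = 0.6189 m.
From Manning's equation, V = (1/n) R^(2/3) S^(1/2) = (1/0.029) × 0.6189^(2/3) × 0.00023^(1/2) = 0.38 m/s.

V = 0.38 m/s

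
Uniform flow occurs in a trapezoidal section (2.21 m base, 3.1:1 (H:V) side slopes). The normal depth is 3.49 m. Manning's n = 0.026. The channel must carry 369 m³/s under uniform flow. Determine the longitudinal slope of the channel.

With bottom width b = 2.21 m and side slope z = 3.1: A = (b + zy)y = (2.21 + 3.1×3.49)×3.49 = 45.47 m²; P = b + 2y√(1+z²) = 2.21 + 2×3.49×3.257 = 24.95 m.
Hydraulic radius R = A/P = 45.47/24.95 = 1.823 m.
From Manning's equation, S = [nQ / (1 A R^(2/3))]² = [0.026 × 369 / (1 × 45.47 × 1.823^(2/3))]² = 0.02.

S = 0.02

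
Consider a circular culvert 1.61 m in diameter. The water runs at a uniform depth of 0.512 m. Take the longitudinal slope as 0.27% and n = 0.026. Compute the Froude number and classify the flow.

For a circular section of diameter D = 1.61 m at depth y = 0.512 m, the central angle is θ = 2 arccos(1 − 2y/D) = 2.397 rad. Then A = (D²/8)(θ − sin θ) = 0.5568 m² and P = Dθ/2 = 1.929 m.
Hydraulic radius R = A/P = 0.5568/1.929 = 0.2886 m.
V = (1/n) R^(2/3) √S = (1/0.026) × 0.2886^(2/3) × √0.0027 = 0.8728 m/s. Hydraulic depth D_h = A/T = 0.5568/1.5 = 0.3713 m.
Froude number Fr = V/√(g·D_h) = 0.8728/√(9.81×0.3713) = 0.457, which is less than 1, so the flow is subcritical.

subcritical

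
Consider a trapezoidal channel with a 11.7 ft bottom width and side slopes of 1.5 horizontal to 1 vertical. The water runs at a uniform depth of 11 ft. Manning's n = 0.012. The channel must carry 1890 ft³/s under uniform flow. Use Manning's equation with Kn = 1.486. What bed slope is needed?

With bottom width b = 11.7 ft and side slope z = 1.5: A = (b + zy)y = (11.7 + 1.5×11)×11 = 310.2 ft²; P = b + 2y√(1+z²) = 11.7 + 2×11×1.803 = 51.36 ft.
Hydraulic radius R = A/P = 310.2/51.36 = 6.04 ft.
From Manning's equation, S = [nQ / (1.486 A R^(2/3))]² = [0.012 × 1890 / (1.486 × 310.2 × 6.04^(2/3))]² = 0.00022.

S = 0.00022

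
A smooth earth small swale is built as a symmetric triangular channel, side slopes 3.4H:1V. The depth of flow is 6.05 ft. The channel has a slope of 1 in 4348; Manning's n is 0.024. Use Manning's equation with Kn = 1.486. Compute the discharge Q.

For a triangular section with side slope z = 3.4: A = zy² = 3.4×6.05² = 124.4 ft²; P = 2y√(1+z²) = 2×6.05×3.544 = 42.88 ft.
Hydraulic radius R = A/P = 124.4/42.88 = 2.902 ft.
Manning's equation: Q = (1.486/n) A R^(2/3) S^(1/2) = (1.486/0.024) × 124.4 × 2.902^(2/3) × 0.00023^(1/2) = 238 ft³/s.

Q = 238 ft³/s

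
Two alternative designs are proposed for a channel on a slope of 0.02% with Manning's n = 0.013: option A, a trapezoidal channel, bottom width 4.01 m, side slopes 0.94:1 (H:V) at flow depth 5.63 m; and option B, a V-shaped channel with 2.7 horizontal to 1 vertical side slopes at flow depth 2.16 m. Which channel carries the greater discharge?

channel A

Channel A: With bottom width b = 4.01 m and side slope z = 0.94: A = (b + zy)y = (4.01 + 0.94×5.63)×5.63 = 52.37 m²; P = b + 2y√(1+z²) = 4.01 + 2×5.63×1.372 = 19.46 m. Hydraulic radius R = A/P = 52.37/19.46 = 2.691 m. Q_A = (1/0.013)·52.37·2.691^(2/3)·√0.0002 = 110.2 m³/s.
Channel B: For a triangular section with side slope z = 2.7: A = zy² = 2.7×2.16² = 12.6 m²; P = 2y√(1+z²) = 2×2.16×2.879 = 12.44 m. Hydraulic radius R = A/P = 12.6/12.44 = 1.013 m. Q_B = (1/0.013)·12.6·1.013^(2/3)·√0.0002 = 13.82 m³/s.
Q_A = 110.2 m³/s vs Q_B = 13.82 m³/s, so channel A carries more.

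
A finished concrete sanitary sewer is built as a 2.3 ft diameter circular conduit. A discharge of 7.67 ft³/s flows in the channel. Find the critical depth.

y_c = 0.943 ft

At critical depth, Q² T / (g A³) = 1, i.e. A³/T = Q²/g = 7.67²/32.2 = 1.827.
At y = 0.781 ft: A³/T = 0.8826 — short.
At y = 1.09 ft: A³/T = 3.176 — over.
At y = 0.943 ft: A³/T = 1.824 — close enough.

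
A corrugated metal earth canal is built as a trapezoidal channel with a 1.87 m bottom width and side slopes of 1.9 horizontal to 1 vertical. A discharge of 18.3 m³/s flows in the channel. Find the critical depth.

y_c = 1.39 m

At critical depth, Q² T / (g A³) = 1, i.e. A³/T = Q²/g = 18.3²/9.81 = 34.14.
Trying y = 1.05 m: A³/T = 11.41 — low.
Trying y = 1.39 m: A³/T = 34.47 — close enough.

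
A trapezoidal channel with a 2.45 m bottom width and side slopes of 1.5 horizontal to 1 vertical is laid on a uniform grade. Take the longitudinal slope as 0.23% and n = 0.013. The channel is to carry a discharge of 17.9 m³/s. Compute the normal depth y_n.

Manning's equation rearranged: A R^(2/3) = nQ / (1·√S) = 0.013 × 17.9 / (√0.0023) = 4.852.
Trying y = 1.13 m: A R^(2/3) = 3.755 — too small.
Trying y = 1.53 m: A R^(2/3) = 6.824 — too large.
Trying y = 1.29 m: A R^(2/3) = 4.861 — matches.

y_n = 1.29 m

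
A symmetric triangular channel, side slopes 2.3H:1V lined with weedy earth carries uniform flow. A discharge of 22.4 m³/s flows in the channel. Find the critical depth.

At critical depth, Q² T / (g A³) = 1, i.e. A³/T = Q²/g = 22.4²/9.81 = 51.15.
At y = 2.1 m: A³/T = 108 — high.
At y = 1.54 m: A³/T = 22.91 — low.
At y = 1.81 m: A³/T = 51.38 — close enough.

y_c = 1.81 m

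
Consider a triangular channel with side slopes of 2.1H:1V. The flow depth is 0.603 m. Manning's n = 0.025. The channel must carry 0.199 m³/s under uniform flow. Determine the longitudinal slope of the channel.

S = 0.000241

For a triangular section with side slope z = 2.1: A = zy² = 2.1×0.603² = 0.7636 m²; P = 2y√(1+z²) = 2×0.603×2.326 = 2.805 m.
Hydraulic radius R = A/P = 0.7636/2.805 = 0.2722 m.
From Manning's equation, S = [nQ / (1 A R^(2/3))]² = [0.025 × 0.199 / (1 × 0.7636 × 0.2722^(2/3))]² = 0.000241.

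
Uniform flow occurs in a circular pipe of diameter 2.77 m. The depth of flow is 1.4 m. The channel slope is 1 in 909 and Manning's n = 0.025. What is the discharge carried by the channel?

For a circular section of diameter D = 2.77 m at depth y = 1.4 m, the central angle is θ = 2 arccos(1 − 2y/D) = 3.163 rad. Then A = (D²/8)(θ − sin θ) = 3.055 m² and P = Dθ/2 = 4.381 m.
Hydraulic radius R = A/P = 3.055/4.381 = 0.6972 m.
Manning's equation: Q = (1/n) A R^(2/3) S^(1/2) = (1/0.025) × 3.055 × 0.6972^(2/3) × 0.0011^(1/2) = 3.19 m³/s.

Q = 3.19 m³/s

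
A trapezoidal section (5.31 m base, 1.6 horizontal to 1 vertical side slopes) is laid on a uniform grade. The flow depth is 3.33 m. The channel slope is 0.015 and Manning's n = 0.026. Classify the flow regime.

With bottom width b = 5.31 m and side slope z = 1.6: A = (b + zy)y = (5.31 + 1.6×3.33)×3.33 = 35.42 m²; P = b + 2y√(1+z²) = 5.31 + 2×3.33×1.887 = 17.88 m.
Hydraulic radius R = A/P = 35.42/17.88 = 1.982 m.
V = (1/n) R^(2/3) √S = (1/0.026) × 1.982^(2/3) × √0.015 = 7.432 m/s. Hydraulic depth D_h = A/T = 35.42/15.97 = 2.219 m.
Froude number Fr = V/√(g·D_h) = 7.432/√(9.81×2.219) = 1.59, which is greater than 1, so the flow is supercritical.

supercritical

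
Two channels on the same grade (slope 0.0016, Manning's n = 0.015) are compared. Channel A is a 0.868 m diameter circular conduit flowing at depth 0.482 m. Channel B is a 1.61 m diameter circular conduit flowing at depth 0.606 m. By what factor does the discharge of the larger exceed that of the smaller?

Channel A: For a circular section of diameter D = 0.868 m at depth y = 0.482 m, the central angle is θ = 2 arccos(1 − 2y/D) = 3.363 rad. Then A = (D²/8)(θ − sin θ) = 0.3374 m² and P = Dθ/2 = 1.46 m. Hydraulic radius R = A/P = 0.3374/1.46 = 0.2312 m. Q_A = (1/0.015)·0.3374·0.2312^(2/3)·√0.0016 = 0.339 m³/s.
Channel B: For a circular section of diameter D = 1.61 m at depth y = 0.606 m, the central angle is θ = 2 arccos(1 − 2y/D) = 2.642 rad. Then A = (D²/8)(θ − sin θ) = 0.7008 m² and P = Dθ/2 = 2.127 m. Hydraulic radius R = A/P = 0.7008/2.127 = 0.3295 m. Q_B = (1/0.015)·0.7008·0.3295^(2/3)·√0.0016 = 0.8916 m³/s.
The larger discharge is 0.8916 m³/s and the smaller is 0.339 m³/s; the ratio is 2.63.

2.63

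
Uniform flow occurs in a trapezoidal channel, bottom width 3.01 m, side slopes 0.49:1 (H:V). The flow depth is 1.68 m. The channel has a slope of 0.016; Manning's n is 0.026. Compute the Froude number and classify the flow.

With bottom width b = 3.01 m and side slope z = 0.49: A = (b + zy)y = (3.01 + 0.49×1.68)×1.68 = 6.44 m²; P = b + 2y√(1+z²) = 3.01 + 2×1.68×1.114 = 6.752 m.
Hydraulic radius R = A/P = 6.44/6.752 = 0.9538 m.
V = (1/n) R^(2/3) √S = (1/0.026) × 0.9538^(2/3) × √0.016 = 4.714 m/s. Hydraulic depth D_h = A/T = 6.44/4.656 = 1.383 m.
Froude number Fr = V/√(g·D_h) = 4.714/√(9.81×1.383) = 1.28, which is greater than 1, so the flow is supercritical.

supercritical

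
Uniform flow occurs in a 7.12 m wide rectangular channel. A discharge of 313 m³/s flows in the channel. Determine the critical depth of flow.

y_c = 5.82 m

For a rectangular channel, critical depth y_c = (q²/g)^(1/3) where q = Q/b = 313/7.12 = 43.96 m²/s.
So y_c = (43.96²/9.81)^(1/3) = 5.82 m.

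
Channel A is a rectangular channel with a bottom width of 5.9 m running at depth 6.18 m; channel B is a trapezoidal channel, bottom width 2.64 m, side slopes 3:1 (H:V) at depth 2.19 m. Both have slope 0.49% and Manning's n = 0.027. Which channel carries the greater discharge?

channel A

Channel A: Flow area A = b·y = 5.9 × 6.18 = 36.46 m². Wetted perimeter P = b + 2y = 5.9 + 2×6.18 = 18.26 m. Hydraulic radius R = A/P = 36.46/18.26 = 1.997 m. Q_A = (1/0.027)·36.46·1.997^(2/3)·√0.0049 = 149.9 m³/s.
Channel B: With bottom width b = 2.64 m and side slope z = 3: A = (b + zy)y = (2.64 + 3×2.19)×2.19 = 20.17 m²; P = b + 2y√(1+z²) = 2.64 + 2×2.19×3.162 = 16.49 m. Hydraulic radius R = A/P = 20.17/16.49 = 1.223 m. Q_B = (1/0.027)·20.17·1.223^(2/3)·√0.0049 = 59.81 m³/s.
Q_A = 149.9 m³/s vs Q_B = 59.81 m³/s, so channel A carries more.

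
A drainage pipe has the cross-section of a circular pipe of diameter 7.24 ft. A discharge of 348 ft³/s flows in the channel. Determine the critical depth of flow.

At critical depth, Q² T / (g A³) = 1, i.e. A³/T = Q²/g = 348²/32.2 = 3761.
Trying y = 3.5 ft: A³/T = 1059 — too small.
Trying y = 5.27 ft: A³/T = 5134 — too large.
Trying y = 4.87 ft: A³/T = 3760 — close enough.

y_c = 4.87 ft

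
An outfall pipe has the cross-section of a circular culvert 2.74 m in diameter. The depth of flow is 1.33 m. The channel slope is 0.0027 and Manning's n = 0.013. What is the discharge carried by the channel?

For a circular section of diameter D = 2.74 m at depth y = 1.33 m, the central angle is θ = 2 arccos(1 − 2y/D) = 3.083 rad. Then A = (D²/8)(θ − sin θ) = 2.839 m² and P = Dθ/2 = 4.224 m.
Hydraulic radius R = A/P = 2.839/4.224 = 0.672 m.
Manning's equation: Q = (1/n) A R^(2/3) S^(1/2) = (1/0.013) × 2.839 × 0.672^(2/3) × 0.0027^(1/2) = 8.71 m³/s.

Q = 8.71 m³/s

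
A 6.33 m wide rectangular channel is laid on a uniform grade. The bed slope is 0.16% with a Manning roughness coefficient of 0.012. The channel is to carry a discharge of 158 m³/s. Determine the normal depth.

y_n = 4.85 m

Manning's equation rearranged: A R^(2/3) = nQ / (1·√S) = 0.012 × 158 / (√0.0016) = 47.4.
At y = 5.92 m: A R^(2/3) = 60.72 — too large.
At y = 3.7 m: A R^(2/3) = 33.44 — too small.
At y = 4.85 m: A R^(2/3) = 47.35 — close enough.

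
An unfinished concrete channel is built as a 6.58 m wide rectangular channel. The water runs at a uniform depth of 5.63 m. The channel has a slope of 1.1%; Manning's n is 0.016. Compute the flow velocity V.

Flow area A = b·y = 6.58 × 5.63 = 37.05 m². Wetted perimeter P = b + 2y = 6.58 + 2×5.63 = 17.84 m.
Hydraulic radius R = A/P = 37.05/17.84 = 2.077 m.
From Manning's equation, V = (1/n) R^(2/3) S^(1/2) = (1/0.016) × 2.077^(2/3) × 0.011^(1/2) = 10.7 m/s.

V = 10.7 m/s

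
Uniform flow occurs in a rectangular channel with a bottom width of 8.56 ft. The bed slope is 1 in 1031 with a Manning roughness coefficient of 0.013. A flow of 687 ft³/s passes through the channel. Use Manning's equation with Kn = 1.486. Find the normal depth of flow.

Manning's equation rearranged: A R^(2/3) = nQ / (1.486·√S) = 0.013 × 687 / (1.486 × √0.0009699) = 193.
At y = 9.57 ft: A R^(2/3) = 168.8 — low.
At y = 12.9 ft: A R^(2/3) = 240.5 — high.
At y = 10.7 ft: A R^(2/3) = 192.9 — ≈ 193.

y_n = 10.7 ft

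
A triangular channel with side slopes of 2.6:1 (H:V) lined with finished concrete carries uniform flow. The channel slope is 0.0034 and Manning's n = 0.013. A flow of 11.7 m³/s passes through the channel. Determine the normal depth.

Manning's equation rearranged: A R^(2/3) = nQ / (1·√S) = 0.013 × 11.7 / (√0.0034) = 2.608.
Try y = 0.884 m: A R^(2/3) = 1.126 — too small.
Try y = 1.21 m: A R^(2/3) = 2.601 — matches.

y_n = 1.21 m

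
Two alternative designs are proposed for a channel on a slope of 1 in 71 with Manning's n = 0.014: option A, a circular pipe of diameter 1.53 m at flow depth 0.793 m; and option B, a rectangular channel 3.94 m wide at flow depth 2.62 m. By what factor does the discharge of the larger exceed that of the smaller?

21.7

Channel A: For a circular section of diameter D = 1.53 m at depth y = 0.793 m, the central angle is θ = 2 arccos(1 − 2y/D) = 3.215 rad. Then A = (D²/8)(θ − sin θ) = 0.9621 m² and P = Dθ/2 = 2.459 m. Hydraulic radius R = A/P = 0.9621/2.459 = 0.3912 m. Q_A = (1/0.014)·0.9621·0.3912^(2/3)·√0.01408 = 4.362 m³/s.
Channel B: Flow area A = b·y = 3.94 × 2.62 = 10.32 m². Wetted perimeter P = b + 2y = 3.94 + 2×2.62 = 9.18 m. Hydraulic radius R = A/P = 10.32/9.18 = 1.124 m. Q_B = (1/0.014)·10.32·1.124^(2/3)·√0.01408 = 94.63 m³/s.
The larger discharge is 94.63 m³/s and the smaller is 4.362 m³/s; the ratio is 21.7.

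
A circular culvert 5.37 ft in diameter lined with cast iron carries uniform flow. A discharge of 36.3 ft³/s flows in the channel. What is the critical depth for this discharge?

At critical depth, Q² T / (g A³) = 1, i.e. A³/T = Q²/g = 36.3²/32.2 = 40.92.
Try y = 2.03 ft: A³/T = 92.61 — over.
Try y = 1.19 ft: A³/T = 11.66 — short.
Try y = 1.64 ft: A³/T = 40.63 — close enough.

y_c = 1.64 ft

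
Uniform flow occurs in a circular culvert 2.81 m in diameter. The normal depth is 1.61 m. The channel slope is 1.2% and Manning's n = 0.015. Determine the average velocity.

V = 6.09 m/s

For a circular section of diameter D = 2.81 m at depth y = 1.61 m, the central angle is θ = 2 arccos(1 − 2y/D) = 3.434 rad. Then A = (D²/8)(θ − sin θ) = 3.675 m² and P = Dθ/2 = 4.825 m.
Hydraulic radius R = A/P = 3.675/4.825 = 0.7616 m.
From Manning's equation, V = (1/n) R^(2/3) S^(1/2) = (1/0.015) × 0.7616^(2/3) × 0.012^(1/2) = 6.09 m/s.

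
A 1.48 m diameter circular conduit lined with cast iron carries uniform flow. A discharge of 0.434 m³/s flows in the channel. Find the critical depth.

y_c = 0.331 m

At critical depth, Q² T / (g A³) = 1, i.e. A³/T = Q²/g = 0.434²/9.81 = 0.0192.
Trying y = 0.389 m: A³/T = 0.03607 — high.
Trying y = 0.288 m: A³/T = 0.01115 — low.
Trying y = 0.331 m: A³/T = 0.01922 — ≈ 0.0192.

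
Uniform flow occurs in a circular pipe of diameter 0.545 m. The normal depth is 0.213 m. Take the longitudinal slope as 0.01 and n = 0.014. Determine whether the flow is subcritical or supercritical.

supercritical

For a circular section of diameter D = 0.545 m at depth y = 0.213 m, the central angle is θ = 2 arccos(1 − 2y/D) = 2.701 rad. Then A = (D²/8)(θ − sin θ) = 0.08447 m² and P = Dθ/2 = 0.7361 m.
Hydraulic radius R = A/P = 0.08447/0.7361 = 0.1148 m.
V = (1/n) R^(2/3) √S = (1/0.014) × 0.1148^(2/3) × √0.01 = 1.687 m/s. Hydraulic depth D_h = A/T = 0.08447/0.5318 = 0.1588 m.
Froude number Fr = V/√(g·D_h) = 1.687/√(9.81×0.1588) = 1.35, which is greater than 1, so the flow is supercritical.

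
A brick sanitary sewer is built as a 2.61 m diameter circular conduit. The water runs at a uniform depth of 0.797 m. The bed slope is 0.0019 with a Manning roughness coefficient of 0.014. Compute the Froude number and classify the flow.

For a circular section of diameter D = 2.61 m at depth y = 0.797 m, the central angle is θ = 2 arccos(1 − 2y/D) = 2.342 rad. Then A = (D²/8)(θ − sin θ) = 1.384 m² and P = Dθ/2 = 3.056 m.
Hydraulic radius R = A/P = 1.384/3.056 = 0.4527 m.
V = (1/n) R^(2/3) √S = (1/0.014) × 0.4527^(2/3) × √0.0019 = 1.836 m/s. Hydraulic depth D_h = A/T = 1.384/2.404 = 0.5755 m.
Froude number Fr = V/√(g·D_h) = 1.836/√(9.81×0.5755) = 0.773, which is less than 1, so the flow is subcritical.

subcritical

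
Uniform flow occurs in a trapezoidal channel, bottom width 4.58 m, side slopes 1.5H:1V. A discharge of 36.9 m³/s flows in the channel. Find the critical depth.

At critical depth, Q² T / (g A³) = 1, i.e. A³/T = Q²/g = 36.9²/9.81 = 138.8.
Try y = 1.77 m: A³/T = 212.3 — over.
Try y = 1.31 m: A³/T = 74.07 — short.
Try y = 1.57 m: A³/T = 138.9 — ≈ 138.8.

y_c = 1.57 m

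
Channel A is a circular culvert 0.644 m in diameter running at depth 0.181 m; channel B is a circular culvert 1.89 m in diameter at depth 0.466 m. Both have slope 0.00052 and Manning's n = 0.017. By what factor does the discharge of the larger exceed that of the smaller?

Channel A: For a circular section of diameter D = 0.644 m at depth y = 0.181 m, the central angle is θ = 2 arccos(1 − 2y/D) = 2.235 rad. Then A = (D²/8)(θ − sin θ) = 0.07505 m² and P = Dθ/2 = 0.7197 m. Hydraulic radius R = A/P = 0.07505/0.7197 = 0.1043 m. Q_A = (1/0.017)·0.07505·0.1043^(2/3)·√0.00052 = 0.02231 m³/s.
Channel B: For a circular section of diameter D = 1.89 m at depth y = 0.466 m, the central angle is θ = 2 arccos(1 − 2y/D) = 2.078 rad. Then A = (D²/8)(θ − sin θ) = 0.5379 m² and P = Dθ/2 = 1.964 m. Hydraulic radius R = A/P = 0.5379/1.964 = 0.2738 m. Q_B = (1/0.017)·0.5379·0.2738^(2/3)·√0.00052 = 0.3042 m³/s.
The larger discharge is 0.3042 m³/s and the smaller is 0.02231 m³/s; the ratio is 13.6.

13.6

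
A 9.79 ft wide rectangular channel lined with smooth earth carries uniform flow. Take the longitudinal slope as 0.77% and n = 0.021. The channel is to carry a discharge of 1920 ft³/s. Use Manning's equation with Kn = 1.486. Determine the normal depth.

Manning's equation rearranged: A R^(2/3) = nQ / (1.486·√S) = 0.021 × 1920 / (1.486 × √0.0077) = 309.2.
Trying y = 17.2 ft: A R^(2/3) = 410.8 — over.
Trying y = 10.2 ft: A R^(2/3) = 221.7 — short.
Trying y = 13.5 ft: A R^(2/3) = 310 — ≈ 309.2.

y_n = 13.5 ft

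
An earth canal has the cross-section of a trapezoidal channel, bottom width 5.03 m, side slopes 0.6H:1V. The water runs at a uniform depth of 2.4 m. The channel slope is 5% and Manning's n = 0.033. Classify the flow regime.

supercritical

With bottom width b = 5.03 m and side slope z = 0.6: A = (b + zy)y = (5.03 + 0.6×2.4)×2.4 = 15.53 m²; P = b + 2y√(1+z²) = 5.03 + 2×2.4×1.166 = 10.63 m.
Hydraulic radius R = A/P = 15.53/10.63 = 1.461 m.
V = (1/n) R^(2/3) √S = (1/0.033) × 1.461^(2/3) × √0.05 = 8.725 m/s. Hydraulic depth D_h = A/T = 15.53/7.91 = 1.963 m.
Froude number Fr = V/√(g·D_h) = 8.725/√(9.81×1.963) = 1.99, which is greater than 1, so the flow is supercritical.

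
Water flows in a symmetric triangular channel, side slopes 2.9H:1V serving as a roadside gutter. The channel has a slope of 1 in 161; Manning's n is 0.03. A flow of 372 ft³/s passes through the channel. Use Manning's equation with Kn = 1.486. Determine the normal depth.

y_n = 4.47 ft

Manning's equation rearranged: A R^(2/3) = nQ / (1.486·√S) = 0.03 × 372 / (1.486 × √0.006211) = 95.29.
Try y = 5.35 ft: A R^(2/3) = 154.1 — over.
Try y = 4.47 ft: A R^(2/3) = 95.41 — ≈ 95.29.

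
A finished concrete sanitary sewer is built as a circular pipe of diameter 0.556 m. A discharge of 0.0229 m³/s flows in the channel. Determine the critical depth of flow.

y_c = 0.0966 m

At critical depth, Q² T / (g A³) = 1, i.e. A³/T = Q²/g = 0.0229²/9.81 = 0.00005346.
Try y = 0.119 m: A³/T = 0.0001211 — high.
Try y = 0.0772 m: A³/T = 0.00002212 — low.
Try y = 0.0966 m: A³/T = 0.00005347 — matches.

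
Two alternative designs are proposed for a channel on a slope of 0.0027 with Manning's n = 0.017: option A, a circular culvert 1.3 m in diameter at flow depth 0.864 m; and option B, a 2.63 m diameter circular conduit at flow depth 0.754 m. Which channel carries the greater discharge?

Channel A: For a circular section of diameter D = 1.3 m at depth y = 0.864 m, the central angle is θ = 2 arccos(1 − 2y/D) = 3.813 rad. Then A = (D²/8)(θ − sin θ) = 0.9368 m² and P = Dθ/2 = 2.478 m. Hydraulic radius R = A/P = 0.9368/2.478 = 0.378 m. Q_A = (1/0.017)·0.9368·0.378^(2/3)·√0.0027 = 1.497 m³/s.
Channel B: For a circular section of diameter D = 2.63 m at depth y = 0.754 m, the central angle is θ = 2 arccos(1 − 2y/D) = 2.26 rad. Then A = (D²/8)(θ − sin θ) = 1.287 m² and P = Dθ/2 = 2.972 m. Hydraulic radius R = A/P = 1.287/2.972 = 0.433 m. Q_B = (1/0.017)·1.287·0.433^(2/3)·√0.0027 = 2.251 m³/s.
Q_A = 1.497 m³/s vs Q_B = 2.251 m³/s, so channel B carries more.

channel B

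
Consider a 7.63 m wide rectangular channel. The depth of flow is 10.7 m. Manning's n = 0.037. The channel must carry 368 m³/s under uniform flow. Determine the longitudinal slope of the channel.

Flow area A = b·y = 7.63 × 10.7 = 81.64 m². Wetted perimeter P = b + 2y = 7.63 + 2×10.7 = 29.03 m.
Hydraulic radius R = A/P = 81.64/29.03 = 2.812 m.
From Manning's equation, S = [nQ / (1 A R^(2/3))]² = [0.037 × 368 / (1 × 81.64 × 2.812^(2/3))]² = 0.00701.

S = 0.00701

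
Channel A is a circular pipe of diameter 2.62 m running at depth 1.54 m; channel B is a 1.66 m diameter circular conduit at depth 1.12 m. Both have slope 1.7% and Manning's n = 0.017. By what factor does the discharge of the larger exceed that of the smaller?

Channel A: For a circular section of diameter D = 2.62 m at depth y = 1.54 m, the central angle is θ = 2 arccos(1 − 2y/D) = 3.495 rad. Then A = (D²/8)(θ − sin θ) = 3.295 m² and P = Dθ/2 = 4.578 m. Hydraulic radius R = A/P = 3.295/4.578 = 0.7198 m. Q_A = (1/0.017)·3.295·0.7198^(2/3)·√0.017 = 20.3 m³/s.
Channel B: For a circular section of diameter D = 1.66 m at depth y = 1.12 m, the central angle is θ = 2 arccos(1 − 2y/D) = 3.855 rad. Then A = (D²/8)(θ − sin θ) = 1.554 m² and P = Dθ/2 = 3.2 m. Hydraulic radius R = A/P = 1.554/3.2 = 0.4855 m. Q_B = (1/0.017)·1.554·0.4855^(2/3)·√0.017 = 7.36 m³/s.
The larger discharge is 20.3 m³/s and the smaller is 7.36 m³/s; the ratio is 2.76.

2.76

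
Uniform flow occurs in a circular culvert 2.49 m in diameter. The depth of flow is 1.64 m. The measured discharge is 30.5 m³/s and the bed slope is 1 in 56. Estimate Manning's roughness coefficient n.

n = 0.012

For a circular section of diameter D = 2.49 m at depth y = 1.64 m, the central angle is θ = 2 arccos(1 − 2y/D) = 3.787 rad. Then A = (D²/8)(θ − sin θ) = 3.402 m² and P = Dθ/2 = 4.715 m.
Hydraulic radius R = A/P = 3.402/4.715 = 0.7214 m.
Rearranging Manning's equation: n = (1/Q) A R^(2/3) S^(1/2) = (1/30.5) × 3.402 × 0.7214^(2/3) × √0.01786 = 0.012.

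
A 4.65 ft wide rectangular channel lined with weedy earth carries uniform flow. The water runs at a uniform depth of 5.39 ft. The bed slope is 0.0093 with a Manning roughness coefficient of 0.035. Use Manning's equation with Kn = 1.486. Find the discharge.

Flow area A = b·y = 4.65 × 5.39 = 25.06 ft². Wetted perimeter P = b + 2y = 4.65 + 2×5.39 = 15.43 ft.
Hydraulic radius R = A/P = 25.06/15.43 = 1.624 ft.
Manning's equation: Q = (1.486/n) A R^(2/3) S^(1/2) = (1.486/0.035) × 25.06 × 1.624^(2/3) × 0.0093^(1/2) = 142 ft³/s.

Q = 142 ft³/s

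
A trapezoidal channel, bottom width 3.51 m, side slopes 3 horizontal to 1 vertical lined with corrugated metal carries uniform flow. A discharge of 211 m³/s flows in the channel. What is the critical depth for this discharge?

At critical depth, Q² T / (g A³) = 1, i.e. A³/T = Q²/g = 211²/9.81 = 4538.
Trying y = 4.15 m: A³/T = 10230 — over.
Trying y = 2.72 m: A³/T = 1613 — short.
Trying y = 3.45 m: A³/T = 4516 — matches.

y_c = 3.45 m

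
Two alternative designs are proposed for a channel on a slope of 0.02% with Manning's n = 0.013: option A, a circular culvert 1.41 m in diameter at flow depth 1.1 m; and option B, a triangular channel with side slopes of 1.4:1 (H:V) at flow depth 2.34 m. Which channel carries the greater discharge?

channel B

Channel A: For a circular section of diameter D = 1.41 m at depth y = 1.1 m, the central angle is θ = 2 arccos(1 − 2y/D) = 4.331 rad. Then A = (D²/8)(θ − sin θ) = 1.307 m² and P = Dθ/2 = 3.053 m. Hydraulic radius R = A/P = 1.307/3.053 = 0.428 m. Q_A = (1/0.013)·1.307·0.428^(2/3)·√0.0002 = 0.8075 m³/s.
Channel B: For a triangular section with side slope z = 1.4: A = zy² = 1.4×2.34² = 7.666 m²; P = 2y√(1+z²) = 2×2.34×1.72 = 8.052 m. Hydraulic radius R = A/P = 7.666/8.052 = 0.9521 m. Q_B = (1/0.013)·7.666·0.9521^(2/3)·√0.0002 = 8.071 m³/s.
Q_A = 0.8075 m³/s vs Q_B = 8.071 m³/s, so channel B carries more.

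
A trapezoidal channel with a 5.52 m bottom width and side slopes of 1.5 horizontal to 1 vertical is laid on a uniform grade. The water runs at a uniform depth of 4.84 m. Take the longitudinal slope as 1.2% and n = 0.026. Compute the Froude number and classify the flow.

With bottom width b = 5.52 m and side slope z = 1.5: A = (b + zy)y = (5.52 + 1.5×4.84)×4.84 = 61.86 m²; P = b + 2y√(1+z²) = 5.52 + 2×4.84×1.803 = 22.97 m.
Hydraulic radius R = A/P = 61.86/22.97 = 2.693 m.
V = (1/n) R^(2/3) √S = (1/0.026) × 2.693^(2/3) × √0.012 = 8.155 m/s. Hydraulic depth D_h = A/T = 61.86/20.04 = 3.087 m.
Froude number Fr = V/√(g·D_h) = 8.155/√(9.81×3.087) = 1.48, which is greater than 1, so the flow is supercritical.

supercritical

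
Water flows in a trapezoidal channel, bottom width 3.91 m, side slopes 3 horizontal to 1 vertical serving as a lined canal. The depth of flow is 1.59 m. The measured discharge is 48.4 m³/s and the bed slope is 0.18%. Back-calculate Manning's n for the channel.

With bottom width b = 3.91 m and side slope z = 3: A = (b + zy)y = (3.91 + 3×1.59)×1.59 = 13.8 m²; P = b + 2y√(1+z²) = 3.91 + 2×1.59×3.162 = 13.97 m.
Hydraulic radius R = A/P = 13.8/13.97 = 0.9882 m.
Rearranging Manning's equation: n = (1/Q) A R^(2/3) S^(1/2) = (1/48.4) × 13.8 × 0.9882^(2/3) × √0.0018 = 0.012.

n = 0.012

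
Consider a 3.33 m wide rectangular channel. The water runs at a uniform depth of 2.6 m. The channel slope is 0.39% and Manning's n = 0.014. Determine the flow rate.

Flow area A = b·y = 3.33 × 2.6 = 8.658 m². Wetted perimeter P = b + 2y = 3.33 + 2×2.6 = 8.53 m.
Hydraulic radius R = A/P = 8.658/8.53 = 1.015 m.
Manning's equation: Q = (1/n) A R^(2/3) S^(1/2) = (1/0.014) × 8.658 × 1.015^(2/3) × 0.0039^(1/2) = 39 m³/s.

Q = 39 m³/s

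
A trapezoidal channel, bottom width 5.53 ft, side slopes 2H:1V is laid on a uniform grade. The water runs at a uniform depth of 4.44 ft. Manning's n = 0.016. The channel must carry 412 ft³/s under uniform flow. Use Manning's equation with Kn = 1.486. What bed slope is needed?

S = 0.0014

With bottom width b = 5.53 ft and side slope z = 2: A = (b + zy)y = (5.53 + 2×4.44)×4.44 = 63.98 ft²; P = b + 2y√(1+z²) = 5.53 + 2×4.44×2.236 = 25.39 ft.
Hydraulic radius R = A/P = 63.98/25.39 = 2.52 ft.
From Manning's equation, S = [nQ / (1.486 A R^(2/3))]² = [0.016 × 412 / (1.486 × 63.98 × 2.52^(2/3))]² = 0.0014.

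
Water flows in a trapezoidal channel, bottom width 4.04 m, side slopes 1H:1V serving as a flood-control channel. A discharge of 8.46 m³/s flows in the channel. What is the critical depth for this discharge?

y_c = 0.718 m

At critical depth, Q² T / (g A³) = 1, i.e. A³/T = Q²/g = 8.46²/9.81 = 7.296.
Try y = 0.832 m: A³/T = 11.68 — over.
Try y = 0.53 m: A³/T = 2.786 — short.
Try y = 0.718 m: A³/T = 7.281 — ≈ 7.296.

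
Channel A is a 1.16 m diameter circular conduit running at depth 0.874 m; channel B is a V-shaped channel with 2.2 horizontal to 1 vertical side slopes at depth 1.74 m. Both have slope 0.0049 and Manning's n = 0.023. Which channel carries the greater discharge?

channel B

Channel A: For a circular section of diameter D = 1.16 m at depth y = 0.874 m, the central angle is θ = 2 arccos(1 − 2y/D) = 4.205 rad. Then A = (D²/8)(θ − sin θ) = 0.8542 m² and P = Dθ/2 = 2.439 m. Hydraulic radius R = A/P = 0.8542/2.439 = 0.3503 m. Q_A = (1/0.023)·0.8542·0.3503^(2/3)·√0.0049 = 1.292 m³/s.
Channel B: For a triangular section with side slope z = 2.2: A = zy² = 2.2×1.74² = 6.661 m²; P = 2y√(1+z²) = 2×1.74×2.417 = 8.41 m. Hydraulic radius R = A/P = 6.661/8.41 = 0.792 m. Q_B = (1/0.023)·6.661·0.792^(2/3)·√0.0049 = 17.35 m³/s.
Q_A = 1.292 m³/s vs Q_B = 17.35 m³/s, so channel B carries more.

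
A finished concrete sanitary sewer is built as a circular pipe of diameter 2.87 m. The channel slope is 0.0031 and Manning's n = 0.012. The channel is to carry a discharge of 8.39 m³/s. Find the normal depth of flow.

Manning's equation rearranged: A R^(2/3) = nQ / (1·√S) = 0.012 × 8.39 / (√0.0031) = 1.808.
Trying y = 1.38 m: A R^(2/3) = 2.425 — over.
Trying y = 0.854 m: A R^(2/3) = 0.9994 — short.
Trying y = 1.17 m: A R^(2/3) = 1.809 — matches.

y_n = 1.17 m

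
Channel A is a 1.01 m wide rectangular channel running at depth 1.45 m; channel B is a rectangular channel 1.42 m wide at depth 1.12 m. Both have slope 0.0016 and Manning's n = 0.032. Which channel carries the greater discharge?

Channel A: Flow area A = b·y = 1.01 × 1.45 = 1.464 m². Wetted perimeter P = b + 2y = 1.01 + 2×1.45 = 3.91 m. Hydraulic radius R = A/P = 1.464/3.91 = 0.3746 m. Q_A = (1/0.032)·1.464·0.3746^(2/3)·√0.0016 = 0.9512 m³/s.
Channel B: Flow area A = b·y = 1.42 × 1.12 = 1.59 m². Wetted perimeter P = b + 2y = 1.42 + 2×1.12 = 3.66 m. Hydraulic radius R = A/P = 1.59/3.66 = 0.4345 m. Q_B = (1/0.032)·1.59·0.4345^(2/3)·√0.0016 = 1.141 m³/s.
Q_A = 0.9512 m³/s vs Q_B = 1.141 m³/s, so channel B carries more.

channel B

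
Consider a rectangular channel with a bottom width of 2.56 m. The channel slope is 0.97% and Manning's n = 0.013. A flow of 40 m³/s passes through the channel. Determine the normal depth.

y_n = 2.34 m

Manning's equation rearranged: A R^(2/3) = nQ / (1·√S) = 0.013 × 40 / (√0.0097) = 5.28.
Try y = 1.67 m: A R^(2/3) = 3.449 — short.
Try y = 2.34 m: A R^(2/3) = 5.28 — ≈ 5.28.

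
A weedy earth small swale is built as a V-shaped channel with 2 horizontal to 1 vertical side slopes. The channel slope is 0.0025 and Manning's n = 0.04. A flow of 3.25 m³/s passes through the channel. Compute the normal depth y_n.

Manning's equation rearranged: A R^(2/3) = nQ / (1·√S) = 0.04 × 3.25 / (√0.0025) = 2.6.
Trying y = 1.62 m: A R^(2/3) = 4.234 — high.
Trying y = 1.14 m: A R^(2/3) = 1.659 — low.
Trying y = 1.35 m: A R^(2/3) = 2.604 — ≈ 2.6.

y_n = 1.35 m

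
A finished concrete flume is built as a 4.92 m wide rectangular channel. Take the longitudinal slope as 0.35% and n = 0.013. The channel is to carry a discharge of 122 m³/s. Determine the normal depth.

y_n = 4.09 m

Manning's equation rearranged: A R^(2/3) = nQ / (1·√S) = 0.013 × 122 / (√0.0035) = 26.81.
Trying y = 5.07 m: A R^(2/3) = 34.92 — high.
Trying y = 3.26 m: A R^(2/3) = 20.09 — low.
Trying y = 4.09 m: A R^(2/3) = 26.79 — close enough.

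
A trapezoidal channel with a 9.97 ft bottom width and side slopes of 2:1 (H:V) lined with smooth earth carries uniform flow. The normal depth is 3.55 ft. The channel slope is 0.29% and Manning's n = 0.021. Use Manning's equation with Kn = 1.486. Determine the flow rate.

With bottom width b = 9.97 ft and side slope z = 2: A = (b + zy)y = (9.97 + 2×3.55)×3.55 = 60.6 ft²; P = b + 2y√(1+z²) = 9.97 + 2×3.55×2.236 = 25.85 ft.
Hydraulic radius R = A/P = 60.6/25.85 = 2.345 ft.
Manning's equation: Q = (1.486/n) A R^(2/3) S^(1/2) = (1.486/0.021) × 60.6 × 2.345^(2/3) × 0.0029^(1/2) = 408 ft³/s.

Q = 408 ft³/s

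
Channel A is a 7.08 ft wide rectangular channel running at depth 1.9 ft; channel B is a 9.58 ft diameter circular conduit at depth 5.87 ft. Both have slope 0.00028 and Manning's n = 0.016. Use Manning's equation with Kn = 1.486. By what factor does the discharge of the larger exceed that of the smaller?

5.78

Channel A: Flow area A = b·y = 7.08 × 1.9 = 13.45 ft². Wetted perimeter P = b + 2y = 7.08 + 2×1.9 = 10.88 ft. Hydraulic radius R = A/P = 13.45/10.88 = 1.236 ft. Q_A = (1.486/0.016)·13.45·1.236^(2/3)·√0.00028 = 24.08 ft³/s.
Channel B: For a circular section of diameter D = 9.58 ft at depth y = 5.87 ft, the central angle is θ = 2 arccos(1 − 2y/D) = 3.596 rad. Then A = (D²/8)(θ − sin θ) = 46.3 ft² and P = Dθ/2 = 17.23 ft. Hydraulic radius R = A/P = 46.3/17.23 = 2.688 ft. Q_B = (1.486/0.016)·46.3·2.688^(2/3)·√0.00028 = 139.1 ft³/s.
The larger discharge is 139.1 ft³/s and the smaller is 24.08 ft³/s; the ratio is 5.78.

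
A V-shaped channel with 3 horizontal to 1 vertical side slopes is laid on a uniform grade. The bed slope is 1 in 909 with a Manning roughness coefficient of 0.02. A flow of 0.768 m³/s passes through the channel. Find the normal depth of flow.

y_n = 0.598 m

Manning's equation rearranged: A R^(2/3) = nQ / (1·√S) = 0.02 × 0.768 / (√0.0011) = 0.4631.
Trying y = 0.414 m: A R^(2/3) = 0.1737 — low.
Trying y = 0.687 m: A R^(2/3) = 0.6705 — high.
Trying y = 0.598 m: A R^(2/3) = 0.4631 — ≈ 0.4631.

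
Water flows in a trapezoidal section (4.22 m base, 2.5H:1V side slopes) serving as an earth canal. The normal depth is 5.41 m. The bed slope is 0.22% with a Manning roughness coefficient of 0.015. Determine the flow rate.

Q = 607 m³/s

With bottom width b = 4.22 m and side slope z = 2.5: A = (b + zy)y = (4.22 + 2.5×5.41)×5.41 = 96 m²; P = b + 2y√(1+z²) = 4.22 + 2×5.41×2.693 = 33.35 m.
Hydraulic radius R = A/P = 96/33.35 = 2.878 m.
Manning's equation: Q = (1/n) A R^(2/3) S^(1/2) = (1/0.015) × 96 × 2.878^(2/3) × 0.0022^(1/2) = 607 m³/s.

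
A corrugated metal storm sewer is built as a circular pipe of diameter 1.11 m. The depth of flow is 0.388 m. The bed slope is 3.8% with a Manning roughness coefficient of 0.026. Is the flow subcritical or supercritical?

supercritical

For a circular section of diameter D = 1.11 m at depth y = 0.388 m, the central angle is θ = 2 arccos(1 − 2y/D) = 2.53 rad. Then A = (D²/8)(θ − sin θ) = 0.3013 m² and P = Dθ/2 = 1.404 m.
Hydraulic radius R = A/P = 0.3013/1.404 = 0.2146 m.
V = (1/n) R^(2/3) √S = (1/0.026) × 0.2146^(2/3) × √0.038 = 2.687 m/s. Hydraulic depth D_h = A/T = 0.3013/1.059 = 0.2846 m.
Froude number Fr = V/√(g·D_h) = 2.687/√(9.81×0.2846) = 1.61, which is greater than 1, so the flow is supercritical.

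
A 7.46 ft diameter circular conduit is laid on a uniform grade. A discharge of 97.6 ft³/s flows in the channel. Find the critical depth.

y_c = 2.49 ft

At critical depth, Q² T / (g A³) = 1, i.e. A³/T = Q²/g = 97.6²/32.2 = 295.8.
Trying y = 2.1 ft: A³/T = 153.2 — low.
Trying y = 2.79 ft: A³/T = 459.8 — high.
Trying y = 2.49 ft: A³/T = 296.5 — ≈ 295.8.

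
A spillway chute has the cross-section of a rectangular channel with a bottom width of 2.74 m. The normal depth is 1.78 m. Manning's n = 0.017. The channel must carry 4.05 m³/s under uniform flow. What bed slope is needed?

Flow area A = b·y = 2.74 × 1.78 = 4.877 m². Wetted perimeter P = b + 2y = 2.74 + 2×1.78 = 6.3 m.
Hydraulic radius R = A/P = 4.877/6.3 = 0.7742 m.
From Manning's equation, S = [nQ / (1 A R^(2/3))]² = [0.017 × 4.05 / (1 × 4.877 × 0.7742^(2/3))]² = 0.00028.

S = 0.00028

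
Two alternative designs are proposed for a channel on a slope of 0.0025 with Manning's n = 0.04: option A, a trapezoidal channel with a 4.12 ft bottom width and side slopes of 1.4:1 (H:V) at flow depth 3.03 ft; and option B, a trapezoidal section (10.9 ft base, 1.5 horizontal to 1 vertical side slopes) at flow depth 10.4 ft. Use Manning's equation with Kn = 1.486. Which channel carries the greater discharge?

Channel A: With bottom width b = 4.12 ft and side slope z = 1.4: A = (b + zy)y = (4.12 + 1.4×3.03)×3.03 = 25.34 ft²; P = b + 2y√(1+z²) = 4.12 + 2×3.03×1.72 = 14.55 ft. Hydraulic radius R = A/P = 25.34/14.55 = 1.742 ft. Q_A = (1.486/0.04)·25.34·1.742^(2/3)·√0.0025 = 68.13 ft³/s.
Channel B: With bottom width b = 10.9 ft and side slope z = 1.5: A = (b + zy)y = (10.9 + 1.5×10.4)×10.4 = 275.6 ft²; P = b + 2y√(1+z²) = 10.9 + 2×10.4×1.803 = 48.4 ft. Hydraulic radius R = A/P = 275.6/48.4 = 5.694 ft. Q_B = (1.486/0.04)·275.6·5.694^(2/3)·√0.0025 = 1632 ft³/s.
Q_A = 68.13 ft³/s vs Q_B = 1632 ft³/s, so channel B carries more.

channel B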